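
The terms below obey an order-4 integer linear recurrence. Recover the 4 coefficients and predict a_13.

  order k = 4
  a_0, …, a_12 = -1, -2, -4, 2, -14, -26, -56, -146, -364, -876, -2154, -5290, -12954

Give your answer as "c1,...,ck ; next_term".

  a_4 = 1·2 + 2·-4 + 3·-2 + 2·-1 = -14
  a_5 = 1·-14 + 2·2 + 3·-4 + 2·-2 = -26
  a_6 = 1·-26 + 2·-14 + 3·2 + 2·-4 = -56
  a_7 = 1·-56 + 2·-26 + 3·-14 + 2·2 = -146
  a_8 = 1·-146 + 2·-56 + 3·-26 + 2·-14 = -364
  a_9 = 1·-364 + 2·-146 + 3·-56 + 2·-26 = -876
  a_10 = 1·-876 + 2·-364 + 3·-146 + 2·-56 = -2154
  a_11 = 1·-2154 + 2·-876 + 3·-364 + 2·-146 = -5290
  a_12 = 1·-5290 + 2·-2154 + 3·-876 + 2·-364 = -12954
  a_13 = 1·-12954 + 2·-5290 + 3·-2154 + 2·-876 = -31748

1,2,3,2 ; -31748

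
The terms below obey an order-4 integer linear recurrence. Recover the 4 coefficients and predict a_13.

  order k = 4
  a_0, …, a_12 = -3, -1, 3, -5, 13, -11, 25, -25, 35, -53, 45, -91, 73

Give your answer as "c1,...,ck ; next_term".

  a_4 = 0·-5 + 2·3 + -1·-1 + -2·-3 = 13
  a_5 = 0·13 + 2·-5 + -1·3 + -2·-1 = -11
  a_6 = 0·-11 + 2·13 + -1·-5 + -2·3 = 25
  a_7 = 0·25 + 2·-11 + -1·13 + -2·-5 = -25
  a_8 = 0·-25 + 2·25 + -1·-11 + -2·13 = 35
  a_9 = 0·35 + 2·-25 + -1·25 + -2·-11 = -53
  a_10 = 0·-53 + 2·35 + -1·-25 + -2·25 = 45
  a_11 = 0·45 + 2·-53 + -1·35 + -2·-25 = -91
  a_12 = 0·-91 + 2·45 + -1·-53 + -2·35 = 73
  a_13 = 0·73 + 2·-91 + -1·45 + -2·-53 = -121

0,2,-1,-2 ; -121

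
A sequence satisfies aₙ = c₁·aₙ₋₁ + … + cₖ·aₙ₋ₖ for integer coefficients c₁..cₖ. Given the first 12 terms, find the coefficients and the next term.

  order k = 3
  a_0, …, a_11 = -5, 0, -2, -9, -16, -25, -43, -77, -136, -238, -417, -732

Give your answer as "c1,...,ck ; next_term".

2,-1,1 ; -1285

  a_3 = 2·-2 + -1·0 + 1·-5 = -9
  a_4 = 2·-9 + -1·-2 + 1·0 = -16
  a_5 = 2·-16 + -1·-9 + 1·-2 = -25
  a_6 = 2·-25 + -1·-16 + 1·-9 = -43
  a_7 = 2·-43 + -1·-25 + 1·-16 = -77
  a_8 = 2·-77 + -1·-43 + 1·-25 = -136
  a_9 = 2·-136 + -1·-77 + 1·-43 = -238
  a_10 = 2·-238 + -1·-136 + 1·-77 = -417
  a_11 = 2·-417 + -1·-238 + 1·-136 = -732
  a_12 = 2·-732 + -1·-417 + 1·-238 = -1285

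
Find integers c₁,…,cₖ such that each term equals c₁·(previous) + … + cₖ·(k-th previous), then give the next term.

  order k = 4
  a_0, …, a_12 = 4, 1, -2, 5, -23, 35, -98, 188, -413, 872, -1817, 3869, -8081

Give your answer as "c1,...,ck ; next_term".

-1,3,0,-3 ; 17072

  a_4 = -1·5 + 3·-2 + 0·1 + -3·4 = -23
  a_5 = -1·-23 + 3·5 + 0·-2 + -3·1 = 35
  a_6 = -1·35 + 3·-23 + 0·5 + -3·-2 = -98
  a_7 = -1·-98 + 3·35 + 0·-23 + -3·5 = 188
  a_8 = -1·188 + 3·-98 + 0·35 + -3·-23 = -413
  a_9 = -1·-413 + 3·188 + 0·-98 + -3·35 = 872
  a_10 = -1·872 + 3·-413 + 0·188 + -3·-98 = -1817
  a_11 = -1·-1817 + 3·872 + 0·-413 + -3·188 = 3869
  a_12 = -1·3869 + 3·-1817 + 0·872 + -3·-413 = -8081
  a_13 = -1·-8081 + 3·3869 + 0·-1817 + -3·872 = 17072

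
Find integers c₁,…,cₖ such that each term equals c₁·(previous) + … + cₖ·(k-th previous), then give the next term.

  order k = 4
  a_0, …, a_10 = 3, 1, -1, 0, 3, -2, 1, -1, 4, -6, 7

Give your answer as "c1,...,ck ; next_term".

  a_4 = -1·0 + 0·-1 + 0·1 + 1·3 = 3
  a_5 = -1·3 + 0·0 + 0·-1 + 1·1 = -2
  a_6 = -1·-2 + 0·3 + 0·0 + 1·-1 = 1
  a_7 = -1·1 + 0·-2 + 0·3 + 1·0 = -1
  a_8 = -1·-1 + 0·1 + 0·-2 + 1·3 = 4
  a_9 = -1·4 + 0·-1 + 0·1 + 1·-2 = -6
  a_10 = -1·-6 + 0·4 + 0·-1 + 1·1 = 7
  a_11 = -1·7 + 0·-6 + 0·4 + 1·-1 = -8

-1,0,0,1 ; -8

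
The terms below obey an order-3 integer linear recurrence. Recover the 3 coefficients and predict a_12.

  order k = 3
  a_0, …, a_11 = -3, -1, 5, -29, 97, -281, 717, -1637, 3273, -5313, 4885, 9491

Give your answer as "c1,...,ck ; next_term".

-4,-3,4 ; -73871

  a_3 = -4·5 + -3·-1 + 4·-3 = -29
  a_4 = -4·-29 + -3·5 + 4·-1 = 97
  a_5 = -4·97 + -3·-29 + 4·5 = -281
  a_6 = -4·-281 + -3·97 + 4·-29 = 717
  a_7 = -4·717 + -3·-281 + 4·97 = -1637
  a_8 = -4·-1637 + -3·717 + 4·-281 = 3273
  a_9 = -4·3273 + -3·-1637 + 4·717 = -5313
  a_10 = -4·-5313 + -3·3273 + 4·-1637 = 4885
  a_11 = -4·4885 + -3·-5313 + 4·3273 = 9491
  a_12 = -4·9491 + -3·4885 + 4·-5313 = -73871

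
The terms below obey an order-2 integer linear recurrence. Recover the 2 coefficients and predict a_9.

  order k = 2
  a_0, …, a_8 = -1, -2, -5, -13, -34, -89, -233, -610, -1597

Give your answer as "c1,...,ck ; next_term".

  a_2 = 3·-2 + -1·-1 = -5
  a_3 = 3·-5 + -1·-2 = -13
  a_4 = 3·-13 + -1·-5 = -34
  a_5 = 3·-34 + -1·-13 = -89
  a_6 = 3·-89 + -1·-34 = -233
  a_7 = 3·-233 + -1·-89 = -610
  a_8 = 3·-610 + -1·-233 = -1597
  a_9 = 3·-1597 + -1·-610 = -4181

3,-1 ; -4181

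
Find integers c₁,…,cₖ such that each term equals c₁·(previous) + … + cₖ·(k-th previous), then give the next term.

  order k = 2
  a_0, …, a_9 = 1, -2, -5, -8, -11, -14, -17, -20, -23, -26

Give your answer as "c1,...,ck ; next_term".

  a_2 = 2·-2 + -1·1 = -5
  a_3 = 2·-5 + -1·-2 = -8
  a_4 = 2·-8 + -1·-5 = -11
  a_5 = 2·-11 + -1·-8 = -14
  a_6 = 2·-14 + -1·-11 = -17
  a_7 = 2·-17 + -1·-14 = -20
  a_8 = 2·-20 + -1·-17 = -23
  a_9 = 2·-23 + -1·-20 = -26
  a_10 = 2·-26 + -1·-23 = -29

2,-1 ; -29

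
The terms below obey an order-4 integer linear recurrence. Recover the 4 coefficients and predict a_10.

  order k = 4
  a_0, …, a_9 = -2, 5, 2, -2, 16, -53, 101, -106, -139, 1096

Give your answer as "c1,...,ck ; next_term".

  a_4 = -3·-2 + -3·2 + 2·5 + -3·-2 = 16
  a_5 = -3·16 + -3·-2 + 2·2 + -3·5 = -53
  a_6 = -3·-53 + -3·16 + 2·-2 + -3·2 = 101
  a_7 = -3·101 + -3·-53 + 2·16 + -3·-2 = -106
  a_8 = -3·-106 + -3·101 + 2·-53 + -3·16 = -139
  a_9 = -3·-139 + -3·-106 + 2·101 + -3·-53 = 1096
  a_10 = -3·1096 + -3·-139 + 2·-106 + -3·101 = -3386

-3,-3,2,-3 ; -3386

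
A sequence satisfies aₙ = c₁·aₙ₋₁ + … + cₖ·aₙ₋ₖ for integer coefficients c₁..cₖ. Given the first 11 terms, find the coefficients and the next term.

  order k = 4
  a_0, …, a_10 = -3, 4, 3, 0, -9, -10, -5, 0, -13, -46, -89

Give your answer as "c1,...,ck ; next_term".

  a_4 = 2·0 + -1·3 + 0·4 + 2·-3 = -9
  a_5 = 2·-9 + -1·0 + 0·3 + 2·4 = -10
  a_6 = 2·-10 + -1·-9 + 0·0 + 2·3 = -5
  a_7 = 2·-5 + -1·-10 + 0·-9 + 2·0 = 0
  a_8 = 2·0 + -1·-5 + 0·-10 + 2·-9 = -13
  a_9 = 2·-13 + -1·0 + 0·-5 + 2·-10 = -46
  a_10 = 2·-46 + -1·-13 + 0·0 + 2·-5 = -89
  a_11 = 2·-89 + -1·-46 + 0·-13 + 2·0 = -132

2,-1,0,2 ; -132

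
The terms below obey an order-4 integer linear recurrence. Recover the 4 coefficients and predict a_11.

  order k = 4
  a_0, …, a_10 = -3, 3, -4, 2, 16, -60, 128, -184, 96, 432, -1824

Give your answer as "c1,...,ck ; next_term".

  a_4 = -3·2 + -4·-4 + -2·3 + -4·-3 = 16
  a_5 = -3·16 + -4·2 + -2·-4 + -4·3 = -60
  a_6 = -3·-60 + -4·16 + -2·2 + -4·-4 = 128
  a_7 = -3·128 + -4·-60 + -2·16 + -4·2 = -184
  a_8 = -3·-184 + -4·128 + -2·-60 + -4·16 = 96
  a_9 = -3·96 + -4·-184 + -2·128 + -4·-60 = 432
  a_10 = -3·432 + -4·96 + -2·-184 + -4·128 = -1824
  a_11 = -3·-1824 + -4·432 + -2·96 + -4·-184 = 4288

-3,-4,-2,-4 ; 4288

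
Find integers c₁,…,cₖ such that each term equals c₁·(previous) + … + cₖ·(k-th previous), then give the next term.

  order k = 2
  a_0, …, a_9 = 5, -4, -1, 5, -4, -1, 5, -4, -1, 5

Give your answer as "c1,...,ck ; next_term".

  a_2 = -1·-4 + -1·5 = -1
  a_3 = -1·-1 + -1·-4 = 5
  a_4 = -1·5 + -1·-1 = -4
  a_5 = -1·-4 + -1·5 = -1
  a_6 = -1·-1 + -1·-4 = 5
  a_7 = -1·5 + -1·-1 = -4
  a_8 = -1·-4 + -1·5 = -1
  a_9 = -1·-1 + -1·-4 = 5
  a_10 = -1·5 + -1·-1 = -4

-1,-1 ; -4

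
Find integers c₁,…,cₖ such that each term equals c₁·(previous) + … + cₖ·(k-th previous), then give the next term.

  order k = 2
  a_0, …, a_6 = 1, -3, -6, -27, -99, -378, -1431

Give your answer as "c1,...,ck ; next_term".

  a_2 = 3·-3 + 3·1 = -6
  a_3 = 3·-6 + 3·-3 = -27
  a_4 = 3·-27 + 3·-6 = -99
  a_5 = 3·-99 + 3·-27 = -378
  a_6 = 3·-378 + 3·-99 = -1431
  a_7 = 3·-1431 + 3·-378 = -5427

3,3 ; -5427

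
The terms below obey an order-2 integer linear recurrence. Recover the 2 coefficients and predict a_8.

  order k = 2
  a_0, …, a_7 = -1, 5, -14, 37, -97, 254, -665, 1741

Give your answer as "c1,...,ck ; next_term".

  a_2 = -3·5 + -1·-1 = -14
  a_3 = -3·-14 + -1·5 = 37
  a_4 = -3·37 + -1·-14 = -97
  a_5 = -3·-97 + -1·37 = 254
  a_6 = -3·254 + -1·-97 = -665
  a_7 = -3·-665 + -1·254 = 1741
  a_8 = -3·1741 + -1·-665 = -4558

-3,-1 ; -4558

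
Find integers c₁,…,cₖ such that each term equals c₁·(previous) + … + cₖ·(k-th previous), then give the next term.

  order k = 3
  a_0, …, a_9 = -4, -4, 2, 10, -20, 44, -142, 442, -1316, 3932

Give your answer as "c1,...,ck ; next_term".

-3,-1,-3 ; -11806

  a_3 = -3·2 + -1·-4 + -3·-4 = 10
  a_4 = -3·10 + -1·2 + -3·-4 = -20
  a_5 = -3·-20 + -1·10 + -3·2 = 44
  a_6 = -3·44 + -1·-20 + -3·10 = -142
  a_7 = -3·-142 + -1·44 + -3·-20 = 442
  a_8 = -3·442 + -1·-142 + -3·44 = -1316
  a_9 = -3·-1316 + -1·442 + -3·-142 = 3932
  a_10 = -3·3932 + -1·-1316 + -3·442 = -11806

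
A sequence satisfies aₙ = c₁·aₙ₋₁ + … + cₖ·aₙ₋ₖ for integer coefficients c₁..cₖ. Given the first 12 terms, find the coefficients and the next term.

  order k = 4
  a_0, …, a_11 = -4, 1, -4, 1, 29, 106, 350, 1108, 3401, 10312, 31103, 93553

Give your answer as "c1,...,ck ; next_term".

4,-3,1,-3 ; 281012

  a_4 = 4·1 + -3·-4 + 1·1 + -3·-4 = 29
  a_5 = 4·29 + -3·1 + 1·-4 + -3·1 = 106
  a_6 = 4·106 + -3·29 + 1·1 + -3·-4 = 350
  a_7 = 4·350 + -3·106 + 1·29 + -3·1 = 1108
  a_8 = 4·1108 + -3·350 + 1·106 + -3·29 = 3401
  a_9 = 4·3401 + -3·1108 + 1·350 + -3·106 = 10312
  a_10 = 4·10312 + -3·3401 + 1·1108 + -3·350 = 31103
  a_11 = 4·31103 + -3·10312 + 1·3401 + -3·1108 = 93553
  a_12 = 4·93553 + -3·31103 + 1·10312 + -3·3401 = 281012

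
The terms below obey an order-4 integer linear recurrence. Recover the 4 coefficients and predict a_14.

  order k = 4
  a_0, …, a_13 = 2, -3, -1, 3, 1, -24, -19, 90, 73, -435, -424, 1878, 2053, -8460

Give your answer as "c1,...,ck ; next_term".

1,-4,4,3 ; -10432

  a_4 = 1·3 + -4·-1 + 4·-3 + 3·2 = 1
  a_5 = 1·1 + -4·3 + 4·-1 + 3·-3 = -24
  a_6 = 1·-24 + -4·1 + 4·3 + 3·-1 = -19
  a_7 = 1·-19 + -4·-24 + 4·1 + 3·3 = 90
  a_8 = 1·90 + -4·-19 + 4·-24 + 3·1 = 73
  a_9 = 1·73 + -4·90 + 4·-19 + 3·-24 = -435
  a_10 = 1·-435 + -4·73 + 4·90 + 3·-19 = -424
  a_11 = 1·-424 + -4·-435 + 4·73 + 3·90 = 1878
  a_12 = 1·1878 + -4·-424 + 4·-435 + 3·73 = 2053
  a_13 = 1·2053 + -4·1878 + 4·-424 + 3·-435 = -8460
  a_14 = 1·-8460 + -4·2053 + 4·1878 + 3·-424 = -10432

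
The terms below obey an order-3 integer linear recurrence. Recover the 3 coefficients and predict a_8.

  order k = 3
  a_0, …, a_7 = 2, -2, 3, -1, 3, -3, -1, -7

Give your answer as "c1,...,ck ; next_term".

  a_3 = 1·3 + 0·-2 + -2·2 = -1
  a_4 = 1·-1 + 0·3 + -2·-2 = 3
  a_5 = 1·3 + 0·-1 + -2·3 = -3
  a_6 = 1·-3 + 0·3 + -2·-1 = -1
  a_7 = 1·-1 + 0·-3 + -2·3 = -7
  a_8 = 1·-7 + 0·-1 + -2·-3 = -1

1,0,-2 ; -1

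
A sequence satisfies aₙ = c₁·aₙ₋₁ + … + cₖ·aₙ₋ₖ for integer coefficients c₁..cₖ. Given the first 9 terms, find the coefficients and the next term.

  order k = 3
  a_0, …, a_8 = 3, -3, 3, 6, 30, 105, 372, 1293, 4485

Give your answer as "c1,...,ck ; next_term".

4,-1,-3 ; 15531

  a_3 = 4·3 + -1·-3 + -3·3 = 6
  a_4 = 4·6 + -1·3 + -3·-3 = 30
  a_5 = 4·30 + -1·6 + -3·3 = 105
  a_6 = 4·105 + -1·30 + -3·6 = 372
  a_7 = 4·372 + -1·105 + -3·30 = 1293
  a_8 = 4·1293 + -1·372 + -3·105 = 4485
  a_9 = 4·4485 + -1·1293 + -3·372 = 15531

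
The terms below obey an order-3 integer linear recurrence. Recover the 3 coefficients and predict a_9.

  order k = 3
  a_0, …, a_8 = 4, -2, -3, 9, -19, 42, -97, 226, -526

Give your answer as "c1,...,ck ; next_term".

-3,-2,-1 ; 1223

  a_3 = -3·-3 + -2·-2 + -1·4 = 9
  a_4 = -3·9 + -2·-3 + -1·-2 = -19
  a_5 = -3·-19 + -2·9 + -1·-3 = 42
  a_6 = -3·42 + -2·-19 + -1·9 = -97
  a_7 = -3·-97 + -2·42 + -1·-19 = 226
  a_8 = -3·226 + -2·-97 + -1·42 = -526
  a_9 = -3·-526 + -2·226 + -1·-97 = 1223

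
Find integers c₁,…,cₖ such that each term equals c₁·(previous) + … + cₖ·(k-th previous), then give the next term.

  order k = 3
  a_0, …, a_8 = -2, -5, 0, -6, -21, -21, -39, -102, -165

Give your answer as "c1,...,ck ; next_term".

  a_3 = 1·0 + 0·-5 + 3·-2 = -6
  a_4 = 1·-6 + 0·0 + 3·-5 = -21
  a_5 = 1·-21 + 0·-6 + 3·0 = -21
  a_6 = 1·-21 + 0·-21 + 3·-6 = -39
  a_7 = 1·-39 + 0·-21 + 3·-21 = -102
  a_8 = 1·-102 + 0·-39 + 3·-21 = -165
  a_9 = 1·-165 + 0·-102 + 3·-39 = -282

1,0,3 ; -282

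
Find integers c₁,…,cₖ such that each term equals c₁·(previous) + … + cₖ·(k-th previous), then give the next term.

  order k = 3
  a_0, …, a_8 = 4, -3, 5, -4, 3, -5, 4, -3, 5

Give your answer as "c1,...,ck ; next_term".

0,0,-1 ; -4

  a_3 = 0·5 + 0·-3 + -1·4 = -4
  a_4 = 0·-4 + 0·5 + -1·-3 = 3
  a_5 = 0·3 + 0·-4 + -1·5 = -5
  a_6 = 0·-5 + 0·3 + -1·-4 = 4
  a_7 = 0·4 + 0·-5 + -1·3 = -3
  a_8 = 0·-3 + 0·4 + -1·-5 = 5
  a_9 = 0·5 + 0·-3 + -1·4 = -4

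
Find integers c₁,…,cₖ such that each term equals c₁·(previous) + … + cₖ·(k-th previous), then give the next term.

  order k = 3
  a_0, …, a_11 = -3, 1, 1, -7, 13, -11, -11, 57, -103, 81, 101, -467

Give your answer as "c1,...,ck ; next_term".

-2,-2,1 ; 813

  a_3 = -2·1 + -2·1 + 1·-3 = -7
  a_4 = -2·-7 + -2·1 + 1·1 = 13
  a_5 = -2·13 + -2·-7 + 1·1 = -11
  a_6 = -2·-11 + -2·13 + 1·-7 = -11
  a_7 = -2·-11 + -2·-11 + 1·13 = 57
  a_8 = -2·57 + -2·-11 + 1·-11 = -103
  a_9 = -2·-103 + -2·57 + 1·-11 = 81
  a_10 = -2·81 + -2·-103 + 1·57 = 101
  a_11 = -2·101 + -2·81 + 1·-103 = -467
  a_12 = -2·-467 + -2·101 + 1·81 = 813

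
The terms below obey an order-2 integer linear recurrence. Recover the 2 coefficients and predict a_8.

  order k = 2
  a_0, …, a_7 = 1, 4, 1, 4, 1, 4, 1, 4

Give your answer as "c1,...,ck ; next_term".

0,1 ; 1

  a_2 = 0·4 + 1·1 = 1
  a_3 = 0·1 + 1·4 = 4
  a_4 = 0·4 + 1·1 = 1
  a_5 = 0·1 + 1·4 = 4
  a_6 = 0·4 + 1·1 = 1
  a_7 = 0·1 + 1·4 = 4
  a_8 = 0·4 + 1·1 = 1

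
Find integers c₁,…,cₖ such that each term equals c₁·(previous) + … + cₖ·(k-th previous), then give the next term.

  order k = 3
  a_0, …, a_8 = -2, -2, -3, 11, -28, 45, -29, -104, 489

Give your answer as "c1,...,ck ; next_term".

  a_3 = -3·-3 + -3·-2 + 2·-2 = 11
  a_4 = -3·11 + -3·-3 + 2·-2 = -28
  a_5 = -3·-28 + -3·11 + 2·-3 = 45
  a_6 = -3·45 + -3·-28 + 2·11 = -29
  a_7 = -3·-29 + -3·45 + 2·-28 = -104
  a_8 = -3·-104 + -3·-29 + 2·45 = 489
  a_9 = -3·489 + -3·-104 + 2·-29 = -1213

-3,-3,2 ; -1213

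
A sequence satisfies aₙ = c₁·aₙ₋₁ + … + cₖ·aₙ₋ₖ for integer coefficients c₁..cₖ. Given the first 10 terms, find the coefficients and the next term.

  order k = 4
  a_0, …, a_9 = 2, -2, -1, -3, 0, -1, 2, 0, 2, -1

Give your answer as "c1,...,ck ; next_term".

-1,1,0,-1 ; 1

  a_4 = -1·-3 + 1·-1 + 0·-2 + -1·2 = 0
  a_5 = -1·0 + 1·-3 + 0·-1 + -1·-2 = -1
  a_6 = -1·-1 + 1·0 + 0·-3 + -1·-1 = 2
  a_7 = -1·2 + 1·-1 + 0·0 + -1·-3 = 0
  a_8 = -1·0 + 1·2 + 0·-1 + -1·0 = 2
  a_9 = -1·2 + 1·0 + 0·2 + -1·-1 = -1
  a_10 = -1·-1 + 1·2 + 0·0 + -1·2 = 1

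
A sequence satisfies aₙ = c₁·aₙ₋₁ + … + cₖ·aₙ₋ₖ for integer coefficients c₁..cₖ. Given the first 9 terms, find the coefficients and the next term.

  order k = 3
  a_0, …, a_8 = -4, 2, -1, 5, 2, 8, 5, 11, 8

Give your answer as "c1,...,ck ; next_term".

  a_3 = 1·-1 + 1·2 + -1·-4 = 5
  a_4 = 1·5 + 1·-1 + -1·2 = 2
  a_5 = 1·2 + 1·5 + -1·-1 = 8
  a_6 = 1·8 + 1·2 + -1·5 = 5
  a_7 = 1·5 + 1·8 + -1·2 = 11
  a_8 = 1·11 + 1·5 + -1·8 = 8
  a_9 = 1·8 + 1·11 + -1·5 = 14

1,1,-1 ; 14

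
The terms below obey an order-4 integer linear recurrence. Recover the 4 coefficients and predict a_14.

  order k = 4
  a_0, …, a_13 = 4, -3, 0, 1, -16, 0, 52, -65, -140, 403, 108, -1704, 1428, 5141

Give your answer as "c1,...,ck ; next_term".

  a_4 = 0·1 + -3·0 + 4·-3 + -1·4 = -16
  a_5 = 0·-16 + -3·1 + 4·0 + -1·-3 = 0
  a_6 = 0·0 + -3·-16 + 4·1 + -1·0 = 52
  a_7 = 0·52 + -3·0 + 4·-16 + -1·1 = -65
  a_8 = 0·-65 + -3·52 + 4·0 + -1·-16 = -140
  a_9 = 0·-140 + -3·-65 + 4·52 + -1·0 = 403
  a_10 = 0·403 + -3·-140 + 4·-65 + -1·52 = 108
  a_11 = 0·108 + -3·403 + 4·-140 + -1·-65 = -1704
  a_12 = 0·-1704 + -3·108 + 4·403 + -1·-140 = 1428
  a_13 = 0·1428 + -3·-1704 + 4·108 + -1·403 = 5141
  a_14 = 0·5141 + -3·1428 + 4·-1704 + -1·108 = -11208

0,-3,4,-1 ; -11208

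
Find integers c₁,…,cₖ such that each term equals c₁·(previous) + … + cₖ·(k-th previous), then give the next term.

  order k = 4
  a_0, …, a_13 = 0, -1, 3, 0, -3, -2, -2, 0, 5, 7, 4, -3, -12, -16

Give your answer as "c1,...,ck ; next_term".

  a_4 = 1·0 + -1·3 + 0·-1 + -1·0 = -3
  a_5 = 1·-3 + -1·0 + 0·3 + -1·-1 = -2
  a_6 = 1·-2 + -1·-3 + 0·0 + -1·3 = -2
  a_7 = 1·-2 + -1·-2 + 0·-3 + -1·0 = 0
  a_8 = 1·0 + -1·-2 + 0·-2 + -1·-3 = 5
  a_9 = 1·5 + -1·0 + 0·-2 + -1·-2 = 7
  a_10 = 1·7 + -1·5 + 0·0 + -1·-2 = 4
  a_11 = 1·4 + -1·7 + 0·5 + -1·0 = -3
  a_12 = 1·-3 + -1·4 + 0·7 + -1·5 = -12
  a_13 = 1·-12 + -1·-3 + 0·4 + -1·7 = -16
  a_14 = 1·-16 + -1·-12 + 0·-3 + -1·4 = -8

1,-1,0,-1 ; -8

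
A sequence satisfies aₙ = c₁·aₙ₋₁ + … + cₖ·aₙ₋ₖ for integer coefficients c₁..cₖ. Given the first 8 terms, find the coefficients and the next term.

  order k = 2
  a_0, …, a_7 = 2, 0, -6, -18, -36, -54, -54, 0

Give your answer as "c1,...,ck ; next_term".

3,-3 ; 162

  a_2 = 3·0 + -3·2 = -6
  a_3 = 3·-6 + -3·0 = -18
  a_4 = 3·-18 + -3·-6 = -36
  a_5 = 3·-36 + -3·-18 = -54
  a_6 = 3·-54 + -3·-36 = -54
  a_7 = 3·-54 + -3·-54 = 0
  a_8 = 3·0 + -3·-54 = 162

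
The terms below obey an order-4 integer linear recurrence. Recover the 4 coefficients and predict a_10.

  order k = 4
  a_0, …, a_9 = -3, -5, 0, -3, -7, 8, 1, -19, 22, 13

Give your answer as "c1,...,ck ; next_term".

0,-1,2,-1 ; -61

  a_4 = 0·-3 + -1·0 + 2·-5 + -1·-3 = -7
  a_5 = 0·-7 + -1·-3 + 2·0 + -1·-5 = 8
  a_6 = 0·8 + -1·-7 + 2·-3 + -1·0 = 1
  a_7 = 0·1 + -1·8 + 2·-7 + -1·-3 = -19
  a_8 = 0·-19 + -1·1 + 2·8 + -1·-7 = 22
  a_9 = 0·22 + -1·-19 + 2·1 + -1·8 = 13
  a_10 = 0·13 + -1·22 + 2·-19 + -1·1 = -61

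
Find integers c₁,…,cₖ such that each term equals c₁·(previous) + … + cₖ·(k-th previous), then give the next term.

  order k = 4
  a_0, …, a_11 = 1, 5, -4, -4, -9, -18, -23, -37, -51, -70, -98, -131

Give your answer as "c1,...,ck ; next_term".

  a_4 = 1·-4 + 1·-4 + 0·5 + -1·1 = -9
  a_5 = 1·-9 + 1·-4 + 0·-4 + -1·5 = -18
  a_6 = 1·-18 + 1·-9 + 0·-4 + -1·-4 = -23
  a_7 = 1·-23 + 1·-18 + 0·-9 + -1·-4 = -37
  a_8 = 1·-37 + 1·-23 + 0·-18 + -1·-9 = -51
  a_9 = 1·-51 + 1·-37 + 0·-23 + -1·-18 = -70
  a_10 = 1·-70 + 1·-51 + 0·-37 + -1·-23 = -98
  a_11 = 1·-98 + 1·-70 + 0·-51 + -1·-37 = -131
  a_12 = 1·-131 + 1·-98 + 0·-70 + -1·-51 = -178

1,1,0,-1 ; -178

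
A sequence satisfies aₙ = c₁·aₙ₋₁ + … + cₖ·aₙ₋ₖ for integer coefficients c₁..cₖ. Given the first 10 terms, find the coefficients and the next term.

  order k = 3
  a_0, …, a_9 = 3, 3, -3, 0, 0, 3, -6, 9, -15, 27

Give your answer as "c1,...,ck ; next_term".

  a_3 = -2·-3 + -1·3 + -1·3 = 0
  a_4 = -2·0 + -1·-3 + -1·3 = 0
  a_5 = -2·0 + -1·0 + -1·-3 = 3
  a_6 = -2·3 + -1·0 + -1·0 = -6
  a_7 = -2·-6 + -1·3 + -1·0 = 9
  a_8 = -2·9 + -1·-6 + -1·3 = -15
  a_9 = -2·-15 + -1·9 + -1·-6 = 27
  a_10 = -2·27 + -1·-15 + -1·9 = -48

-2,-1,-1 ; -48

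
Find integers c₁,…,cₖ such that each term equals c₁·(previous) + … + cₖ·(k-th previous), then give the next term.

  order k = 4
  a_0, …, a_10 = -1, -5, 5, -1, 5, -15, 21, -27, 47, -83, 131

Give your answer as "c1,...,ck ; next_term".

-1,0,-1,1 ; -205

  a_4 = -1·-1 + 0·5 + -1·-5 + 1·-1 = 5
  a_5 = -1·5 + 0·-1 + -1·5 + 1·-5 = -15
  a_6 = -1·-15 + 0·5 + -1·-1 + 1·5 = 21
  a_7 = -1·21 + 0·-15 + -1·5 + 1·-1 = -27
  a_8 = -1·-27 + 0·21 + -1·-15 + 1·5 = 47
  a_9 = -1·47 + 0·-27 + -1·21 + 1·-15 = -83
  a_10 = -1·-83 + 0·47 + -1·-27 + 1·21 = 131
  a_11 = -1·131 + 0·-83 + -1·47 + 1·-27 = -205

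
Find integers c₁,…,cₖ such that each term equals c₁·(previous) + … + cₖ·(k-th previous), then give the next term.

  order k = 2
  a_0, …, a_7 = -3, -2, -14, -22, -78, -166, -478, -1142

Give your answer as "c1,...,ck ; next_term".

  a_2 = 1·-2 + 4·-3 = -14
  a_3 = 1·-14 + 4·-2 = -22
  a_4 = 1·-22 + 4·-14 = -78
  a_5 = 1·-78 + 4·-22 = -166
  a_6 = 1·-166 + 4·-78 = -478
  a_7 = 1·-478 + 4·-166 = -1142
  a_8 = 1·-1142 + 4·-478 = -3054

1,4 ; -3054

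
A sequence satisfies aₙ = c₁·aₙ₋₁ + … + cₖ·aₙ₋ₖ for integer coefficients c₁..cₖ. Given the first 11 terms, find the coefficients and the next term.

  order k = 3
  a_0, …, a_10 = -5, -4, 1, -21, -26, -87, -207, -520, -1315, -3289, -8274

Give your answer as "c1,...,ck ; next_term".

  a_3 = 1·1 + 3·-4 + 2·-5 = -21
  a_4 = 1·-21 + 3·1 + 2·-4 = -26
  a_5 = 1·-26 + 3·-21 + 2·1 = -87
  a_6 = 1·-87 + 3·-26 + 2·-21 = -207
  a_7 = 1·-207 + 3·-87 + 2·-26 = -520
  a_8 = 1·-520 + 3·-207 + 2·-87 = -1315
  a_9 = 1·-1315 + 3·-520 + 2·-207 = -3289
  a_10 = 1·-3289 + 3·-1315 + 2·-520 = -8274
  a_11 = 1·-8274 + 3·-3289 + 2·-1315 = -20771

1,3,2 ; -20771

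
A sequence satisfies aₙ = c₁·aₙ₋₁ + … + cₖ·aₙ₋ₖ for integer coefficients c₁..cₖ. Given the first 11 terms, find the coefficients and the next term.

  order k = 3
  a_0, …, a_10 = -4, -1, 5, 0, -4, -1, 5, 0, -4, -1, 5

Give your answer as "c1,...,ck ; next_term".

  a_3 = -1·5 + -1·-1 + -1·-4 = 0
  a_4 = -1·0 + -1·5 + -1·-1 = -4
  a_5 = -1·-4 + -1·0 + -1·5 = -1
  a_6 = -1·-1 + -1·-4 + -1·0 = 5
  a_7 = -1·5 + -1·-1 + -1·-4 = 0
  a_8 = -1·0 + -1·5 + -1·-1 = -4
  a_9 = -1·-4 + -1·0 + -1·5 = -1
  a_10 = -1·-1 + -1·-4 + -1·0 = 5
  a_11 = -1·5 + -1·-1 + -1·-4 = 0

-1,-1,-1 ; 0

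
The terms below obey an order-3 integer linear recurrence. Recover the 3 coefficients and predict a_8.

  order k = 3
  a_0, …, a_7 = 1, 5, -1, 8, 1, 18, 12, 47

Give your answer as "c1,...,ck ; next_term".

1,2,-1 ; 53

  a_3 = 1·-1 + 2·5 + -1·1 = 8
  a_4 = 1·8 + 2·-1 + -1·5 = 1
  a_5 = 1·1 + 2·8 + -1·-1 = 18
  a_6 = 1·18 + 2·1 + -1·8 = 12
  a_7 = 1·12 + 2·18 + -1·1 = 47
  a_8 = 1·47 + 2·12 + -1·18 = 53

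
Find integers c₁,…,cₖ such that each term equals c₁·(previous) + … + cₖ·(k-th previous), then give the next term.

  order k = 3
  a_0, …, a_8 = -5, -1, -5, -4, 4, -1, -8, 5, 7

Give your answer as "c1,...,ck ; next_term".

0,-1,1 ; -13

  a_3 = 0·-5 + -1·-1 + 1·-5 = -4
  a_4 = 0·-4 + -1·-5 + 1·-1 = 4
  a_5 = 0·4 + -1·-4 + 1·-5 = -1
  a_6 = 0·-1 + -1·4 + 1·-4 = -8
  a_7 = 0·-8 + -1·-1 + 1·4 = 5
  a_8 = 0·5 + -1·-8 + 1·-1 = 7
  a_9 = 0·7 + -1·5 + 1·-8 = -13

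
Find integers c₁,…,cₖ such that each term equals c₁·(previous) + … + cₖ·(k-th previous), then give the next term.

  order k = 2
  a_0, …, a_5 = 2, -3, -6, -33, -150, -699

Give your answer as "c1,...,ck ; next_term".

  a_2 = 4·-3 + 3·2 = -6
  a_3 = 4·-6 + 3·-3 = -33
  a_4 = 4·-33 + 3·-6 = -150
  a_5 = 4·-150 + 3·-33 = -699
  a_6 = 4·-699 + 3·-150 = -3246

4,3 ; -3246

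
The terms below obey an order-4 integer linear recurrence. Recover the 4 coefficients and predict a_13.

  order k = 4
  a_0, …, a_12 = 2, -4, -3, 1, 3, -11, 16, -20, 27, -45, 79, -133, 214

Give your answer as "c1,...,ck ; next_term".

-2,-1,0,1 ; -340

  a_4 = -2·1 + -1·-3 + 0·-4 + 1·2 = 3
  a_5 = -2·3 + -1·1 + 0·-3 + 1·-4 = -11
  a_6 = -2·-11 + -1·3 + 0·1 + 1·-3 = 16
  a_7 = -2·16 + -1·-11 + 0·3 + 1·1 = -20
  a_8 = -2·-20 + -1·16 + 0·-11 + 1·3 = 27
  a_9 = -2·27 + -1·-20 + 0·16 + 1·-11 = -45
  a_10 = -2·-45 + -1·27 + 0·-20 + 1·16 = 79
  a_11 = -2·79 + -1·-45 + 0·27 + 1·-20 = -133
  a_12 = -2·-133 + -1·79 + 0·-45 + 1·27 = 214
  a_13 = -2·214 + -1·-133 + 0·79 + 1·-45 = -340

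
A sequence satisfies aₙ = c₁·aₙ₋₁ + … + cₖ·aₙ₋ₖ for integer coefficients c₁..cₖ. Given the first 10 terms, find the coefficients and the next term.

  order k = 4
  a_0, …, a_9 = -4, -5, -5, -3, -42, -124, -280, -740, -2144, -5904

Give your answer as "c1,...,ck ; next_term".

2,0,4,4 ; -15888

  a_4 = 2·-3 + 0·-5 + 4·-5 + 4·-4 = -42
  a_5 = 2·-42 + 0·-3 + 4·-5 + 4·-5 = -124
  a_6 = 2·-124 + 0·-42 + 4·-3 + 4·-5 = -280
  a_7 = 2·-280 + 0·-124 + 4·-42 + 4·-3 = -740
  a_8 = 2·-740 + 0·-280 + 4·-124 + 4·-42 = -2144
  a_9 = 2·-2144 + 0·-740 + 4·-280 + 4·-124 = -5904
  a_10 = 2·-5904 + 0·-2144 + 4·-740 + 4·-280 = -15888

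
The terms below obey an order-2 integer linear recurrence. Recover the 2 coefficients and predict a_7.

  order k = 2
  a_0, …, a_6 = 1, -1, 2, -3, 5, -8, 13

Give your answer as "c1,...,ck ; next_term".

-1,1 ; -21

  a_2 = -1·-1 + 1·1 = 2
  a_3 = -1·2 + 1·-1 = -3
  a_4 = -1·-3 + 1·2 = 5
  a_5 = -1·5 + 1·-3 = -8
  a_6 = -1·-8 + 1·5 = 13
  a_7 = -1·13 + 1·-8 = -21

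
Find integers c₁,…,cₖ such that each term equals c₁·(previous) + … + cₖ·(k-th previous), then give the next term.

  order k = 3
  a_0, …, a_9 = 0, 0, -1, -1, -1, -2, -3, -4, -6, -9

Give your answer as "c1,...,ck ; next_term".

1,0,1 ; -13

  a_3 = 1·-1 + 0·0 + 1·0 = -1
  a_4 = 1·-1 + 0·-1 + 1·0 = -1
  a_5 = 1·-1 + 0·-1 + 1·-1 = -2
  a_6 = 1·-2 + 0·-1 + 1·-1 = -3
  a_7 = 1·-3 + 0·-2 + 1·-1 = -4
  a_8 = 1·-4 + 0·-3 + 1·-2 = -6
  a_9 = 1·-6 + 0·-4 + 1·-3 = -9
  a_10 = 1·-9 + 0·-6 + 1·-4 = -13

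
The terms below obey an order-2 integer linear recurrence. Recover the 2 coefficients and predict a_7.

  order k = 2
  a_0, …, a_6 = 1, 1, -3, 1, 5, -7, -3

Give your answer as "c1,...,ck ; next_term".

-1,-2 ; 17

  a_2 = -1·1 + -2·1 = -3
  a_3 = -1·-3 + -2·1 = 1
  a_4 = -1·1 + -2·-3 = 5
  a_5 = -1·5 + -2·1 = -7
  a_6 = -1·-7 + -2·5 = -3
  a_7 = -1·-3 + -2·-7 = 17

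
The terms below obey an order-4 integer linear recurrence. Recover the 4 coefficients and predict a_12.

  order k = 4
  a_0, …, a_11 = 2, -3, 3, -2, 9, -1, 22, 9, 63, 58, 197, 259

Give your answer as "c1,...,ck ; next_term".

  a_4 = 1·-2 + 2·3 + -1·-3 + 1·2 = 9
  a_5 = 1·9 + 2·-2 + -1·3 + 1·-3 = -1
  a_6 = 1·-1 + 2·9 + -1·-2 + 1·3 = 22
  a_7 = 1·22 + 2·-1 + -1·9 + 1·-2 = 9
  a_8 = 1·9 + 2·22 + -1·-1 + 1·9 = 63
  a_9 = 1·63 + 2·9 + -1·22 + 1·-1 = 58
  a_10 = 1·58 + 2·63 + -1·9 + 1·22 = 197
  a_11 = 1·197 + 2·58 + -1·63 + 1·9 = 259
  a_12 = 1·259 + 2·197 + -1·58 + 1·63 = 658

1,2,-1,1 ; 658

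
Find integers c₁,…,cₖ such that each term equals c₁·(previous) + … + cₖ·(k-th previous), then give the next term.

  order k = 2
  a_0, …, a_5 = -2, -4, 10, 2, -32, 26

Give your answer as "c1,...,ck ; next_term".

-1,-3 ; 70

  a_2 = -1·-4 + -3·-2 = 10
  a_3 = -1·10 + -3·-4 = 2
  a_4 = -1·2 + -3·10 = -32
  a_5 = -1·-32 + -3·2 = 26
  a_6 = -1·26 + -3·-32 = 70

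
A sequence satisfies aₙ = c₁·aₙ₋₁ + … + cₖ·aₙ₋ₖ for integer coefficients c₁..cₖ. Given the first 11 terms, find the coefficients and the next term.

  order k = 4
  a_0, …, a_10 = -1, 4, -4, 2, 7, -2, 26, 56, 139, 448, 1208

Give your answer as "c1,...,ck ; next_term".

  a_4 = 2·2 + 2·-4 + 2·4 + -3·-1 = 7
  a_5 = 2·7 + 2·2 + 2·-4 + -3·4 = -2
  a_6 = 2·-2 + 2·7 + 2·2 + -3·-4 = 26
  a_7 = 2·26 + 2·-2 + 2·7 + -3·2 = 56
  a_8 = 2·56 + 2·26 + 2·-2 + -3·7 = 139
  a_9 = 2·139 + 2·56 + 2·26 + -3·-2 = 448
  a_10 = 2·448 + 2·139 + 2·56 + -3·26 = 1208
  a_11 = 2·1208 + 2·448 + 2·139 + -3·56 = 3422

2,2,2,-3 ; 3422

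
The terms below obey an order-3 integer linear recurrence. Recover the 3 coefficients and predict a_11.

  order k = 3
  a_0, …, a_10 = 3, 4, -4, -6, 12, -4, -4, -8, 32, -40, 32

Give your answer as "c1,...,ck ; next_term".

-2,-2,-2 ; -48

  a_3 = -2·-4 + -2·4 + -2·3 = -6
  a_4 = -2·-6 + -2·-4 + -2·4 = 12
  a_5 = -2·12 + -2·-6 + -2·-4 = -4
  a_6 = -2·-4 + -2·12 + -2·-6 = -4
  a_7 = -2·-4 + -2·-4 + -2·12 = -8
  a_8 = -2·-8 + -2·-4 + -2·-4 = 32
  a_9 = -2·32 + -2·-8 + -2·-4 = -40
  a_10 = -2·-40 + -2·32 + -2·-8 = 32
  a_11 = -2·32 + -2·-40 + -2·32 = -48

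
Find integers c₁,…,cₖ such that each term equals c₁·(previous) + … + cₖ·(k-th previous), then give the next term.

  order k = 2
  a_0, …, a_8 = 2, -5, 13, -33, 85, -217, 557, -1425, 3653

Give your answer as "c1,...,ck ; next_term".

-1,4 ; -9353

  a_2 = -1·-5 + 4·2 = 13
  a_3 = -1·13 + 4·-5 = -33
  a_4 = -1·-33 + 4·13 = 85
  a_5 = -1·85 + 4·-33 = -217
  a_6 = -1·-217 + 4·85 = 557
  a_7 = -1·557 + 4·-217 = -1425
  a_8 = -1·-1425 + 4·557 = 3653
  a_9 = -1·3653 + 4·-1425 = -9353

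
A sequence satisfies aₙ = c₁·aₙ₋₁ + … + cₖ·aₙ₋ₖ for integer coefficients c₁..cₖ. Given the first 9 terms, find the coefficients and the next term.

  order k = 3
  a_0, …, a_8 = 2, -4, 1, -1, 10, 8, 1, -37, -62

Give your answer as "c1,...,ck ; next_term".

1,-1,-3 ; -28

  a_3 = 1·1 + -1·-4 + -3·2 = -1
  a_4 = 1·-1 + -1·1 + -3·-4 = 10
  a_5 = 1·10 + -1·-1 + -3·1 = 8
  a_6 = 1·8 + -1·10 + -3·-1 = 1
  a_7 = 1·1 + -1·8 + -3·10 = -37
  a_8 = 1·-37 + -1·1 + -3·8 = -62
  a_9 = 1·-62 + -1·-37 + -3·1 = -28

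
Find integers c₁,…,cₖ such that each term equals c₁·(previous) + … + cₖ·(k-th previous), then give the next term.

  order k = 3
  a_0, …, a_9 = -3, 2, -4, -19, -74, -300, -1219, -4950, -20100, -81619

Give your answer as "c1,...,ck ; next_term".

  a_3 = 4·-4 + 0·2 + 1·-3 = -19
  a_4 = 4·-19 + 0·-4 + 1·2 = -74
  a_5 = 4·-74 + 0·-19 + 1·-4 = -300
  a_6 = 4·-300 + 0·-74 + 1·-19 = -1219
  a_7 = 4·-1219 + 0·-300 + 1·-74 = -4950
  a_8 = 4·-4950 + 0·-1219 + 1·-300 = -20100
  a_9 = 4·-20100 + 0·-4950 + 1·-1219 = -81619
  a_10 = 4·-81619 + 0·-20100 + 1·-4950 = -331426

4,0,1 ; -331426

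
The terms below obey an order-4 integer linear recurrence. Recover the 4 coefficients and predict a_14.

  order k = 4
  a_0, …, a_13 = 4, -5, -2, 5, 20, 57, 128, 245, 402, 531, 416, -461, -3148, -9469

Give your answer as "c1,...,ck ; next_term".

  a_4 = 3·5 + -2·-2 + -1·-5 + -1·4 = 20
  a_5 = 3·20 + -2·5 + -1·-2 + -1·-5 = 57
  a_6 = 3·57 + -2·20 + -1·5 + -1·-2 = 128
  a_7 = 3·128 + -2·57 + -1·20 + -1·5 = 245
  a_8 = 3·245 + -2·128 + -1·57 + -1·20 = 402
  a_9 = 3·402 + -2·245 + -1·128 + -1·57 = 531
  a_10 = 3·531 + -2·402 + -1·245 + -1·128 = 416
  a_11 = 3·416 + -2·531 + -1·402 + -1·245 = -461
  a_12 = 3·-461 + -2·416 + -1·531 + -1·402 = -3148
  a_13 = 3·-3148 + -2·-461 + -1·416 + -1·531 = -9469
  a_14 = 3·-9469 + -2·-3148 + -1·-461 + -1·416 = -22066

3,-2,-1,-1 ; -22066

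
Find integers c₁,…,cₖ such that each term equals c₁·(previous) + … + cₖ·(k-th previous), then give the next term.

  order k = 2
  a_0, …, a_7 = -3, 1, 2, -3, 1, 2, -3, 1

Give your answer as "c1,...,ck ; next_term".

  a_2 = -1·1 + -1·-3 = 2
  a_3 = -1·2 + -1·1 = -3
  a_4 = -1·-3 + -1·2 = 1
  a_5 = -1·1 + -1·-3 = 2
  a_6 = -1·2 + -1·1 = -3
  a_7 = -1·-3 + -1·2 = 1
  a_8 = -1·1 + -1·-3 = 2

-1,-1 ; 2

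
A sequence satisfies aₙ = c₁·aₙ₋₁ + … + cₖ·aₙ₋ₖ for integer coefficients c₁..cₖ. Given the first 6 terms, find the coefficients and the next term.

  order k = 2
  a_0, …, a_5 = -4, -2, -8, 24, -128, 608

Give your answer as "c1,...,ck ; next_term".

-4,4 ; -2944

  a_2 = -4·-2 + 4·-4 = -8
  a_3 = -4·-8 + 4·-2 = 24
  a_4 = -4·24 + 4·-8 = -128
  a_5 = -4·-128 + 4·24 = 608
  a_6 = -4·608 + 4·-128 = -2944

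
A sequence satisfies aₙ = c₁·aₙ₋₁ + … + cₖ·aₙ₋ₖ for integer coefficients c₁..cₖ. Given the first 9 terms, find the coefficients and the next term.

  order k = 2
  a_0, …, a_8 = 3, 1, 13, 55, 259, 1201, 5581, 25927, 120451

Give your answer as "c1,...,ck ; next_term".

4,3 ; 559585

  a_2 = 4·1 + 3·3 = 13
  a_3 = 4·13 + 3·1 = 55
  a_4 = 4·55 + 3·13 = 259
  a_5 = 4·259 + 3·55 = 1201
  a_6 = 4·1201 + 3·259 = 5581
  a_7 = 4·5581 + 3·1201 = 25927
  a_8 = 4·25927 + 3·5581 = 120451
  a_9 = 4·120451 + 3·25927 = 559585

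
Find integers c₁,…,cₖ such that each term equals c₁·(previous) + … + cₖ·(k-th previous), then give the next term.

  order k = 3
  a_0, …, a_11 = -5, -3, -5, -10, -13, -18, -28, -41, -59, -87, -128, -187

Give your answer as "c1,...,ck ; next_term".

  a_3 = 1·-5 + 0·-3 + 1·-5 = -10
  a_4 = 1·-10 + 0·-5 + 1·-3 = -13
  a_5 = 1·-13 + 0·-10 + 1·-5 = -18
  a_6 = 1·-18 + 0·-13 + 1·-10 = -28
  a_7 = 1·-28 + 0·-18 + 1·-13 = -41
  a_8 = 1·-41 + 0·-28 + 1·-18 = -59
  a_9 = 1·-59 + 0·-41 + 1·-28 = -87
  a_10 = 1·-87 + 0·-59 + 1·-41 = -128
  a_11 = 1·-128 + 0·-87 + 1·-59 = -187
  a_12 = 1·-187 + 0·-128 + 1·-87 = -274

1,0,1 ; -274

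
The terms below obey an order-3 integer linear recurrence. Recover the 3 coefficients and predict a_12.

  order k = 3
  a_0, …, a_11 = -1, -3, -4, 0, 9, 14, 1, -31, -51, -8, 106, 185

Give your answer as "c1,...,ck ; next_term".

2,-3,1 ; 44

  a_3 = 2·-4 + -3·-3 + 1·-1 = 0
  a_4 = 2·0 + -3·-4 + 1·-3 = 9
  a_5 = 2·9 + -3·0 + 1·-4 = 14
  a_6 = 2·14 + -3·9 + 1·0 = 1
  a_7 = 2·1 + -3·14 + 1·9 = -31
  a_8 = 2·-31 + -3·1 + 1·14 = -51
  a_9 = 2·-51 + -3·-31 + 1·1 = -8
  a_10 = 2·-8 + -3·-51 + 1·-31 = 106
  a_11 = 2·106 + -3·-8 + 1·-51 = 185
  a_12 = 2·185 + -3·106 + 1·-8 = 44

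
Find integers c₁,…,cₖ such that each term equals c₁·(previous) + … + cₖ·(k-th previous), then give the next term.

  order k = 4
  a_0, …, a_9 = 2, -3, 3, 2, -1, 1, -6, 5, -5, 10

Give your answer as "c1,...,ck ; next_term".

  a_4 = -1·2 + 0·3 + -1·-3 + -1·2 = -1
  a_5 = -1·-1 + 0·2 + -1·3 + -1·-3 = 1
  a_6 = -1·1 + 0·-1 + -1·2 + -1·3 = -6
  a_7 = -1·-6 + 0·1 + -1·-1 + -1·2 = 5
  a_8 = -1·5 + 0·-6 + -1·1 + -1·-1 = -5
  a_9 = -1·-5 + 0·5 + -1·-6 + -1·1 = 10
  a_10 = -1·10 + 0·-5 + -1·5 + -1·-6 = -9

-1,0,-1,-1 ; -9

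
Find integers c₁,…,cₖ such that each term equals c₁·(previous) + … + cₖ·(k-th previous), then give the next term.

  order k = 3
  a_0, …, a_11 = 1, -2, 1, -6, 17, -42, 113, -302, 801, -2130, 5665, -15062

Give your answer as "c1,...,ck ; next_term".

  a_3 = -2·1 + 1·-2 + -2·1 = -6
  a_4 = -2·-6 + 1·1 + -2·-2 = 17
  a_5 = -2·17 + 1·-6 + -2·1 = -42
  a_6 = -2·-42 + 1·17 + -2·-6 = 113
  a_7 = -2·113 + 1·-42 + -2·17 = -302
  a_8 = -2·-302 + 1·113 + -2·-42 = 801
  a_9 = -2·801 + 1·-302 + -2·113 = -2130
  a_10 = -2·-2130 + 1·801 + -2·-302 = 5665
  a_11 = -2·5665 + 1·-2130 + -2·801 = -15062
  a_12 = -2·-15062 + 1·5665 + -2·-2130 = 40049

-2,1,-2 ; 40049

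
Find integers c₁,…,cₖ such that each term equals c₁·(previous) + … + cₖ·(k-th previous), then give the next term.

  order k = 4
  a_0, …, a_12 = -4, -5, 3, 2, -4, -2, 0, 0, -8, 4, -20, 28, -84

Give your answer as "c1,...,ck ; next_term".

  a_4 = -1·2 + 2·3 + 0·-5 + 2·-4 = -4
  a_5 = -1·-4 + 2·2 + 0·3 + 2·-5 = -2
  a_6 = -1·-2 + 2·-4 + 0·2 + 2·3 = 0
  a_7 = -1·0 + 2·-2 + 0·-4 + 2·2 = 0
  a_8 = -1·0 + 2·0 + 0·-2 + 2·-4 = -8
  a_9 = -1·-8 + 2·0 + 0·0 + 2·-2 = 4
  a_10 = -1·4 + 2·-8 + 0·0 + 2·0 = -20
  a_11 = -1·-20 + 2·4 + 0·-8 + 2·0 = 28
  a_12 = -1·28 + 2·-20 + 0·4 + 2·-8 = -84
  a_13 = -1·-84 + 2·28 + 0·-20 + 2·4 = 148

-1,2,0,2 ; 148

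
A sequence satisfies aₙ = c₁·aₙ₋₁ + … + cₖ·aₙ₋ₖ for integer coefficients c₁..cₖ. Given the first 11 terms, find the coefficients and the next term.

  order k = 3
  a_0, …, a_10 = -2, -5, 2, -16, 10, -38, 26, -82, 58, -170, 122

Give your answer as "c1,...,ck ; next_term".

-1,2,2 ; -346

  a_3 = -1·2 + 2·-5 + 2·-2 = -16
  a_4 = -1·-16 + 2·2 + 2·-5 = 10
  a_5 = -1·10 + 2·-16 + 2·2 = -38
  a_6 = -1·-38 + 2·10 + 2·-16 = 26
  a_7 = -1·26 + 2·-38 + 2·10 = -82
  a_8 = -1·-82 + 2·26 + 2·-38 = 58
  a_9 = -1·58 + 2·-82 + 2·26 = -170
  a_10 = -1·-170 + 2·58 + 2·-82 = 122
  a_11 = -1·122 + 2·-170 + 2·58 = -346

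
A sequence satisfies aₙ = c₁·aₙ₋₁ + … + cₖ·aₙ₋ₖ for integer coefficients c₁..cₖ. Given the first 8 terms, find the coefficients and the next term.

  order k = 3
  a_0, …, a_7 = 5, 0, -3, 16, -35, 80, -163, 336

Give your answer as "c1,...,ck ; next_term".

-2,1,2 ; -675

  a_3 = -2·-3 + 1·0 + 2·5 = 16
  a_4 = -2·16 + 1·-3 + 2·0 = -35
  a_5 = -2·-35 + 1·16 + 2·-3 = 80
  a_6 = -2·80 + 1·-35 + 2·16 = -163
  a_7 = -2·-163 + 1·80 + 2·-35 = 336
  a_8 = -2·336 + 1·-163 + 2·80 = -675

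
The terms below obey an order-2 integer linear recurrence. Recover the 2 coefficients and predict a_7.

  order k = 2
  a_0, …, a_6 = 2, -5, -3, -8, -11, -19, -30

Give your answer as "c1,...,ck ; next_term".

  a_2 = 1·-5 + 1·2 = -3
  a_3 = 1·-3 + 1·-5 = -8
  a_4 = 1·-8 + 1·-3 = -11
  a_5 = 1·-11 + 1·-8 = -19
  a_6 = 1·-19 + 1·-11 = -30
  a_7 = 1·-30 + 1·-19 = -49

1,1 ; -49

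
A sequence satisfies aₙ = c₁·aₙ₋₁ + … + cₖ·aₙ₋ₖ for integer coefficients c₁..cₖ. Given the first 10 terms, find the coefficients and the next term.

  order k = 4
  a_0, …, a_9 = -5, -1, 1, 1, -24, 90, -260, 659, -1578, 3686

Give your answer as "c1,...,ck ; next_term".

-4,-4,1,3 ; -8553

  a_4 = -4·1 + -4·1 + 1·-1 + 3·-5 = -24
  a_5 = -4·-24 + -4·1 + 1·1 + 3·-1 = 90
  a_6 = -4·90 + -4·-24 + 1·1 + 3·1 = -260
  a_7 = -4·-260 + -4·90 + 1·-24 + 3·1 = 659
  a_8 = -4·659 + -4·-260 + 1·90 + 3·-24 = -1578
  a_9 = -4·-1578 + -4·659 + 1·-260 + 3·90 = 3686
  a_10 = -4·3686 + -4·-1578 + 1·659 + 3·-260 = -8553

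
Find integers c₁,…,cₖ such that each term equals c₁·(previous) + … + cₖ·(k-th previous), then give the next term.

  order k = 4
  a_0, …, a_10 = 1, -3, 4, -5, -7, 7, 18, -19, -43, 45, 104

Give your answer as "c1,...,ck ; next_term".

0,-2,0,1 ; -109

  a_4 = 0·-5 + -2·4 + 0·-3 + 1·1 = -7
  a_5 = 0·-7 + -2·-5 + 0·4 + 1·-3 = 7
  a_6 = 0·7 + -2·-7 + 0·-5 + 1·4 = 18
  a_7 = 0·18 + -2·7 + 0·-7 + 1·-5 = -19
  a_8 = 0·-19 + -2·18 + 0·7 + 1·-7 = -43
  a_9 = 0·-43 + -2·-19 + 0·18 + 1·7 = 45
  a_10 = 0·45 + -2·-43 + 0·-19 + 1·18 = 104
  a_11 = 0·104 + -2·45 + 0·-43 + 1·-19 = -109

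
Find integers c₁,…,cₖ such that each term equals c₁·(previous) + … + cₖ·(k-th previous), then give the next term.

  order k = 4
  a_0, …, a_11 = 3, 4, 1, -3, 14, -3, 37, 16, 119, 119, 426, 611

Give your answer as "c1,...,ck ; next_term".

0,3,2,1 ; 1635

  a_4 = 0·-3 + 3·1 + 2·4 + 1·3 = 14
  a_5 = 0·14 + 3·-3 + 2·1 + 1·4 = -3
  a_6 = 0·-3 + 3·14 + 2·-3 + 1·1 = 37
  a_7 = 0·37 + 3·-3 + 2·14 + 1·-3 = 16
  a_8 = 0·16 + 3·37 + 2·-3 + 1·14 = 119
  a_9 = 0·119 + 3·16 + 2·37 + 1·-3 = 119
  a_10 = 0·119 + 3·119 + 2·16 + 1·37 = 426
  a_11 = 0·426 + 3·119 + 2·119 + 1·16 = 611
  a_12 = 0·611 + 3·426 + 2·119 + 1·119 = 1635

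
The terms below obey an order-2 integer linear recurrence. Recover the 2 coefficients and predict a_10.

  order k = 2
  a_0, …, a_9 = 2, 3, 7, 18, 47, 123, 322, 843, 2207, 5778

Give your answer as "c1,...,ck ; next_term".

  a_2 = 3·3 + -1·2 = 7
  a_3 = 3·7 + -1·3 = 18
  a_4 = 3·18 + -1·7 = 47
  a_5 = 3·47 + -1·18 = 123
  a_6 = 3·123 + -1·47 = 322
  a_7 = 3·322 + -1·123 = 843
  a_8 = 3·843 + -1·322 = 2207
  a_9 = 3·2207 + -1·843 = 5778
  a_10 = 3·5778 + -1·2207 = 15127

3,-1 ; 15127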